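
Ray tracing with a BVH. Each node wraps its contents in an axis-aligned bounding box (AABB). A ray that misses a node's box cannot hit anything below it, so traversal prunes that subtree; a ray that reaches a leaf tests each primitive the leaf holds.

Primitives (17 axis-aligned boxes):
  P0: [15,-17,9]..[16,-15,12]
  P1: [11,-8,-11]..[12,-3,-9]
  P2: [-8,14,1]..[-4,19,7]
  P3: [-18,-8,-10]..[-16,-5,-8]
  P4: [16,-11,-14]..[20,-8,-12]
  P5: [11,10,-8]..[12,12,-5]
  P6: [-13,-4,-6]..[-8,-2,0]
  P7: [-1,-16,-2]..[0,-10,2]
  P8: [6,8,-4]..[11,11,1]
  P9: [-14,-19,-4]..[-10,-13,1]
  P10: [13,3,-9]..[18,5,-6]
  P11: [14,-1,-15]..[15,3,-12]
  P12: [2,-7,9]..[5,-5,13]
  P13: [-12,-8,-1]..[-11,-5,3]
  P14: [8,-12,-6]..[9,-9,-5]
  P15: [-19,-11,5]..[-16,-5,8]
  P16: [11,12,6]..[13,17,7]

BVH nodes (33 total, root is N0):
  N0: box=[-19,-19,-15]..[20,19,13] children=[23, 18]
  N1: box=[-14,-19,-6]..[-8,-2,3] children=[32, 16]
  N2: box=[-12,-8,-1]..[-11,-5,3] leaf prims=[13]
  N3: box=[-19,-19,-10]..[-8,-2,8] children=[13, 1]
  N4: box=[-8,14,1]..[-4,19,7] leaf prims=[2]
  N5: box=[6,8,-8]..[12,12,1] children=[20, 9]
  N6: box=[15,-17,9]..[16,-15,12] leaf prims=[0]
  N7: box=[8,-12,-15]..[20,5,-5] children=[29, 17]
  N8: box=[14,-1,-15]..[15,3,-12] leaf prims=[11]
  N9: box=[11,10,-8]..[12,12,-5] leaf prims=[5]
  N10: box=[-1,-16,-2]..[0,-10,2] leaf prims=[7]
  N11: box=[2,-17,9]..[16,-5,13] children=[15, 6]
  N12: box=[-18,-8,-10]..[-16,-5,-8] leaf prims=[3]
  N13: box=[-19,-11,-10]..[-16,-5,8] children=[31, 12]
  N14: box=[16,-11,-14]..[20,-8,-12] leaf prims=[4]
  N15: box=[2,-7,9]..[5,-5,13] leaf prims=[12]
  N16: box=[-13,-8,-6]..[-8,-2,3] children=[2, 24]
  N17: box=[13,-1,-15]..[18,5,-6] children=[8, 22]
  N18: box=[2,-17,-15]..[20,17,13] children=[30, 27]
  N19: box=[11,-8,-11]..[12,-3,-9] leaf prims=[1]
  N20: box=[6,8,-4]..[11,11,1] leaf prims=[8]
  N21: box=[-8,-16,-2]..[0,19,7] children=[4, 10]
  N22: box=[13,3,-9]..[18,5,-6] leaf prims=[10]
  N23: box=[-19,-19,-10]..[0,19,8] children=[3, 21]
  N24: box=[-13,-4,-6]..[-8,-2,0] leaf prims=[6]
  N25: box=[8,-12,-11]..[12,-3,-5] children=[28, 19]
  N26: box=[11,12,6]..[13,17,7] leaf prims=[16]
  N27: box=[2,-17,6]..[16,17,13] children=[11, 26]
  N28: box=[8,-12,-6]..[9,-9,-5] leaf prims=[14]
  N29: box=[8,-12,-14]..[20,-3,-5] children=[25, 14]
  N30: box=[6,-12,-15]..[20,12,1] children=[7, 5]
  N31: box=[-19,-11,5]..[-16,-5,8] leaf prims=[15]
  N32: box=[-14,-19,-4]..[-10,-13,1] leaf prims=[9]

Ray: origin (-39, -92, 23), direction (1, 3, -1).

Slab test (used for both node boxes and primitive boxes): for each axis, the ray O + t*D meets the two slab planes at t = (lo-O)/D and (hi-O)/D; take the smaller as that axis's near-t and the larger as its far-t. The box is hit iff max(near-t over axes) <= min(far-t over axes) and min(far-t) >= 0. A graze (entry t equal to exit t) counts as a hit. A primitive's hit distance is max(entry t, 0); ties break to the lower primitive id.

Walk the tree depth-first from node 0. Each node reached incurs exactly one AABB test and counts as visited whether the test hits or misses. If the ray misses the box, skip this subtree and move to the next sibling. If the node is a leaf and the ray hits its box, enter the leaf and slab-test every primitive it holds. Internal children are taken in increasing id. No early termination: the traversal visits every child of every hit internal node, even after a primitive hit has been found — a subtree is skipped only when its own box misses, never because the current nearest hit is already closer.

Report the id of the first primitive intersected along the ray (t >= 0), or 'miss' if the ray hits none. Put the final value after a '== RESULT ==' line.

Traverse from the root:
N0 x:[20,59] y:[73/3,37] z:[10,38] -> hit [73/3,37], descend [18, 23]
  N18 x:[41,59] y:[25,109/3] z:[10,38] -> miss, prune
  N23 x:[20,39] y:[73/3,37] z:[15,33] -> hit [73/3,33], descend [3, 21]
    N3 x:[20,31] y:[73/3,30] z:[15,33] -> hit [73/3,30], descend [1, 13]
      N1 x:[25,31] y:[73/3,30] z:[20,29] -> hit [25,29], descend [16, 32]
        N16 x:[26,31] y:[28,30] z:[20,29] -> hit [28,29], descend [2, 24]
          N2 x:[27,28] y:[28,29] z:[20,24] -> miss, prune
          N24 x:[26,31] y:[88/3,30] z:[23,29] -> miss, prune
        N32 x:[25,29] y:[73/3,79/3] z:[22,27] -> hit [25,79/3] leaf, test {P9@t=25}
      N13 x:[20,23] y:[27,29] z:[15,33] -> miss, prune
    N21 x:[31,39] y:[76/3,37] z:[16,25] -> miss, prune

Visited [0, 18, 23, 3, 1, 16, 2, 24, 32, 13, 21]. Tests: 11 box, 1 leaf. Nearest: P9.

== RESULT ==
9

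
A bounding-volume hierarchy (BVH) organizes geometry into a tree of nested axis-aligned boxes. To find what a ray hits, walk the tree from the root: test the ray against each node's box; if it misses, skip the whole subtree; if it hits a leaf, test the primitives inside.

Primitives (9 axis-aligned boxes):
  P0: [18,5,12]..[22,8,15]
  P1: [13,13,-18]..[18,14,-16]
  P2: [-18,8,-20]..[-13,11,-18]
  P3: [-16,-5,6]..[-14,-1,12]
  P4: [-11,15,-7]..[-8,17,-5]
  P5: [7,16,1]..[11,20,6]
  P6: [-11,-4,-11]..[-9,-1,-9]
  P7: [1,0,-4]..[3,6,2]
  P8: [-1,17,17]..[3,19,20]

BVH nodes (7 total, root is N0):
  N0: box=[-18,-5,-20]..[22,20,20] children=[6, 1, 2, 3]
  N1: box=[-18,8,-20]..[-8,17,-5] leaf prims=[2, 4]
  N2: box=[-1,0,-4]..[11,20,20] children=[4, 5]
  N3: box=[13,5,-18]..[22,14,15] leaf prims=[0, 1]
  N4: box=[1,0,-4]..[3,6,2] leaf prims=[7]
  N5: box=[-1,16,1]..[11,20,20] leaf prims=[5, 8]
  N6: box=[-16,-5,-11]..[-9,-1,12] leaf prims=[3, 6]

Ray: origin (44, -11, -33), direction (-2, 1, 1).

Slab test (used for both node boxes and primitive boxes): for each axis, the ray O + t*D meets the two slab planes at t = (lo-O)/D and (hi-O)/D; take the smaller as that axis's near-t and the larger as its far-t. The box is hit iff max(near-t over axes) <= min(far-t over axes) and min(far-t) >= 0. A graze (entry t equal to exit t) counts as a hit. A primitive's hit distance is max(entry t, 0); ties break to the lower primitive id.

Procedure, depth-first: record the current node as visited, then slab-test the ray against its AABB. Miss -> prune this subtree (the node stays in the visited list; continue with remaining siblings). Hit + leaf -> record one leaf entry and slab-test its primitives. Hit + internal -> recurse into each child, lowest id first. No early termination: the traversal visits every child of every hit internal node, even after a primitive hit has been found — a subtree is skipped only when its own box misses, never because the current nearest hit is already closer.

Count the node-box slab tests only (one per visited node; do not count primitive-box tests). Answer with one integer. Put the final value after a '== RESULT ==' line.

Walk:
N0 x:[11,31] y:[6,31] z:[13,53] -> hit [13,31], descend [1, 2, 3, 6]
  N1 x:[26,31] y:[19,28] z:[13,28] -> hit [26,28] leaf, test {P2(miss), P4@t=26}
  N2 x:[33/2,45/2] y:[11,31] z:[29,53] -> miss, prune
  N3 x:[11,31/2] y:[16,25] z:[15,48] -> miss, prune
  N6 x:[53/2,30] y:[6,10] z:[22,45] -> miss, prune

5 AABB tests over nodes [0, 1, 2, 3, 6]; 1 leaf entered; closest P4.

== RESULT ==
5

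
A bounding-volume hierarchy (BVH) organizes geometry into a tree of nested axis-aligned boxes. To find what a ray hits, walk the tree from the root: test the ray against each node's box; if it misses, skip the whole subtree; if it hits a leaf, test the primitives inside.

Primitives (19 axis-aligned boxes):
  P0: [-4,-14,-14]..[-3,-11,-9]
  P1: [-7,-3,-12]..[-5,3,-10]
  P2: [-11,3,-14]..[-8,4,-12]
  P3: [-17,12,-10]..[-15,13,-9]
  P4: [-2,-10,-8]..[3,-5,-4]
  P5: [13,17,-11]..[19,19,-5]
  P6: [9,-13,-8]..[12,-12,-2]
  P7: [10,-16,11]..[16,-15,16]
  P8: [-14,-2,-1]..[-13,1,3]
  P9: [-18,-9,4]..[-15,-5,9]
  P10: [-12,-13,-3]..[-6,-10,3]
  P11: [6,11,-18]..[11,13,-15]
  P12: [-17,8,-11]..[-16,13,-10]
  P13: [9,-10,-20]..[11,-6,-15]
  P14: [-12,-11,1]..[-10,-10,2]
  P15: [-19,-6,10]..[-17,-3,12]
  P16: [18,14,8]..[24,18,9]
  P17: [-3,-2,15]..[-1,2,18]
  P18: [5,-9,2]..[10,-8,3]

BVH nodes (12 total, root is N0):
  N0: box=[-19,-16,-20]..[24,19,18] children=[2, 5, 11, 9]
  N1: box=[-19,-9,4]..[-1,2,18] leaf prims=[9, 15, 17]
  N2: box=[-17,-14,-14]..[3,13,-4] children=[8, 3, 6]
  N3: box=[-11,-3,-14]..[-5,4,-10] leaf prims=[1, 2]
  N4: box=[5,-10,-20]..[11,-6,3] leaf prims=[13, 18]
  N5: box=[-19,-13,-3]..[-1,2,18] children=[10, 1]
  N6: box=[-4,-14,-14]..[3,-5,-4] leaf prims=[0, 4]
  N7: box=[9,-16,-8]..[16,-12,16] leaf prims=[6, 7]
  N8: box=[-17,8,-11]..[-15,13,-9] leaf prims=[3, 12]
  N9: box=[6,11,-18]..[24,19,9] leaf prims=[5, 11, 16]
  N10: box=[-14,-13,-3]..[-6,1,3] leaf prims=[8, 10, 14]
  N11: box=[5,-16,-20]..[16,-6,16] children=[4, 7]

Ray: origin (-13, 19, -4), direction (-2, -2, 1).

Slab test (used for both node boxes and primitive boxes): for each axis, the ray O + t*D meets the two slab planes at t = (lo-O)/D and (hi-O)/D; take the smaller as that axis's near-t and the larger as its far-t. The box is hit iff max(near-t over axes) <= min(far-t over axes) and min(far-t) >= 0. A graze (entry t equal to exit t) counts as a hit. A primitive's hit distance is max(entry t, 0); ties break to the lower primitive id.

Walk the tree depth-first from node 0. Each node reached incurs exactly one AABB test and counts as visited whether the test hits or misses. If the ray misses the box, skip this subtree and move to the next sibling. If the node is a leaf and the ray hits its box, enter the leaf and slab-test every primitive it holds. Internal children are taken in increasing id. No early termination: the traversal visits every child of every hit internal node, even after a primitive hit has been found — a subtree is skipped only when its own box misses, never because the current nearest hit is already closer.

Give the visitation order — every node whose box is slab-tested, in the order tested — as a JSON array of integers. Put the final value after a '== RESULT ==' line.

Traverse from the root:
N0 x:[-37/2,3] y:[0,35/2] z:[-16,22] -> hit [0,3], descend [2, 5, 9, 11]
  N2 x:[-8,2] y:[3,33/2] z:[-10,0] -> miss, prune
  N5 x:[-6,3] y:[17/2,16] z:[1,22] -> miss, prune
  N9 x:[-37/2,-19/2] y:[0,4] z:[-14,13] -> miss, prune
  N11 x:[-29/2,-9] y:[25/2,35/2] z:[-16,20] -> miss, prune

order=[0, 2, 5, 9, 11]  |boxes|=5  |leaves|=0  hit=miss

== RESULT ==
[0, 2, 5, 9, 11]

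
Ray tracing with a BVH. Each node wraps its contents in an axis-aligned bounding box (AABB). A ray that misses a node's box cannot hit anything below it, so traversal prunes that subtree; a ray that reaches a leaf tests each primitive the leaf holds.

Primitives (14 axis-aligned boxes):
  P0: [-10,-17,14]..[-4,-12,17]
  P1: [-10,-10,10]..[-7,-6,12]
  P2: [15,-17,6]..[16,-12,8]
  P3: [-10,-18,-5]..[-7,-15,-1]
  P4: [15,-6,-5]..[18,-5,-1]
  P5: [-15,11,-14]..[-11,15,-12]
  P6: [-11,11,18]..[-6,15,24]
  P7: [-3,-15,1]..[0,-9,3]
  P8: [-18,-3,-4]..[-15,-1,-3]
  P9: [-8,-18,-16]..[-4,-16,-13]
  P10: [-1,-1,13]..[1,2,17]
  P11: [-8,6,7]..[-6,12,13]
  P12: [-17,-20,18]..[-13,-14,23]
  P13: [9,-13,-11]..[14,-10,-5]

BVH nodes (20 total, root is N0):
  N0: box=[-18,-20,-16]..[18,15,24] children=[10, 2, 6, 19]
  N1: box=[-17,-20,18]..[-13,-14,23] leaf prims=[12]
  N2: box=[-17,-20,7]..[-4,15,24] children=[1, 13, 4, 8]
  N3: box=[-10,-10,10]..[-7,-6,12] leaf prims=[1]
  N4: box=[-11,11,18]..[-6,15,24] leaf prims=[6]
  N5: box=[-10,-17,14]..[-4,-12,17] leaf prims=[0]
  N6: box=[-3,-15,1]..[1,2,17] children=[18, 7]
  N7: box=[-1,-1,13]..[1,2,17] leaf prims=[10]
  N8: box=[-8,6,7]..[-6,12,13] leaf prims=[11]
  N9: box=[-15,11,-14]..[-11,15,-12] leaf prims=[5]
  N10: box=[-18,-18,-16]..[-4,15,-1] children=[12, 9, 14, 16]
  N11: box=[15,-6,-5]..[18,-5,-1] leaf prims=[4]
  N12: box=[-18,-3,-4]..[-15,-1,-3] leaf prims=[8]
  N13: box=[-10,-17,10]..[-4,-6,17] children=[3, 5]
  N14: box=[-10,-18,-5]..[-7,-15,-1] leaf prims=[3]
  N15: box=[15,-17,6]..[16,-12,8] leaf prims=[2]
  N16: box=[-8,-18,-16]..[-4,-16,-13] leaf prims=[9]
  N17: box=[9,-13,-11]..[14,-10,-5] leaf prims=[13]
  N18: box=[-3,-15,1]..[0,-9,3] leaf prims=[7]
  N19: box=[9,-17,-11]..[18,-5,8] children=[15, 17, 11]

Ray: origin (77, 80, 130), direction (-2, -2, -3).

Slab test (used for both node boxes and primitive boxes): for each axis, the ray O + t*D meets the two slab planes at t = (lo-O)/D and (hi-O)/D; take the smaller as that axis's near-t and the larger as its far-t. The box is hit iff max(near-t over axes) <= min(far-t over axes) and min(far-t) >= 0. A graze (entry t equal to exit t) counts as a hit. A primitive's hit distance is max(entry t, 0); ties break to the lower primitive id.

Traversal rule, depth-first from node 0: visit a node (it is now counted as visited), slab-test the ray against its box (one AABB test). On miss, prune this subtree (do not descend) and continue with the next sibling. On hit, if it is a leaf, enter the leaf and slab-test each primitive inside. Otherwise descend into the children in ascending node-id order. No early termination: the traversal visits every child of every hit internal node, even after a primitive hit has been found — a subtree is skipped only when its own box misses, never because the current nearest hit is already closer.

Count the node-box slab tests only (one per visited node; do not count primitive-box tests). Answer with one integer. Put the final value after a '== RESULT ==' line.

Trace the traversal:
N0 x:[59/2,95/2] y:[65/2,50] z:[106/3,146/3] -> hit [106/3,95/2], descend [2, 6, 10, 19]
  N2 x:[81/2,47] y:[65/2,50] z:[106/3,41] -> hit [81/2,41], descend [1, 4, 8, 13]
    N1 x:[45,47] y:[47,50] z:[107/3,112/3] -> miss, prune
    N4 x:[83/2,44] y:[65/2,69/2] z:[106/3,112/3] -> miss, prune
    N8 x:[83/2,85/2] y:[34,37] z:[39,41] -> miss, prune
    N13 x:[81/2,87/2] y:[43,97/2] z:[113/3,40] -> miss, prune
  N6 x:[38,40] y:[39,95/2] z:[113/3,43] -> hit [39,40], descend [7, 18]
    N7 x:[38,39] y:[39,81/2] z:[113/3,39] -> hit [39,39] leaf, test {P10@t=39}
    N18 x:[77/2,40] y:[89/2,95/2] z:[127/3,43] -> miss, prune
  N10 x:[81/2,95/2] y:[65/2,49] z:[131/3,146/3] -> hit [131/3,95/2], descend [9, 12, 14, 16]
    N9 x:[44,46] y:[65/2,69/2] z:[142/3,48] -> miss, prune
    N12 x:[46,95/2] y:[81/2,83/2] z:[133/3,134/3] -> miss, prune
    N14 x:[42,87/2] y:[95/2,49] z:[131/3,45] -> miss, prune
    N16 x:[81/2,85/2] y:[48,49] z:[143/3,146/3] -> miss, prune
  N19 x:[59/2,34] y:[85/2,97/2] z:[122/3,47] -> miss, prune

order=[0, 2, 1, 4, 8, 13, 6, 7, 18, 10, 9, 12, 14, 16, 19]  |boxes|=15  |leaves|=1  hit=P10

== RESULT ==
15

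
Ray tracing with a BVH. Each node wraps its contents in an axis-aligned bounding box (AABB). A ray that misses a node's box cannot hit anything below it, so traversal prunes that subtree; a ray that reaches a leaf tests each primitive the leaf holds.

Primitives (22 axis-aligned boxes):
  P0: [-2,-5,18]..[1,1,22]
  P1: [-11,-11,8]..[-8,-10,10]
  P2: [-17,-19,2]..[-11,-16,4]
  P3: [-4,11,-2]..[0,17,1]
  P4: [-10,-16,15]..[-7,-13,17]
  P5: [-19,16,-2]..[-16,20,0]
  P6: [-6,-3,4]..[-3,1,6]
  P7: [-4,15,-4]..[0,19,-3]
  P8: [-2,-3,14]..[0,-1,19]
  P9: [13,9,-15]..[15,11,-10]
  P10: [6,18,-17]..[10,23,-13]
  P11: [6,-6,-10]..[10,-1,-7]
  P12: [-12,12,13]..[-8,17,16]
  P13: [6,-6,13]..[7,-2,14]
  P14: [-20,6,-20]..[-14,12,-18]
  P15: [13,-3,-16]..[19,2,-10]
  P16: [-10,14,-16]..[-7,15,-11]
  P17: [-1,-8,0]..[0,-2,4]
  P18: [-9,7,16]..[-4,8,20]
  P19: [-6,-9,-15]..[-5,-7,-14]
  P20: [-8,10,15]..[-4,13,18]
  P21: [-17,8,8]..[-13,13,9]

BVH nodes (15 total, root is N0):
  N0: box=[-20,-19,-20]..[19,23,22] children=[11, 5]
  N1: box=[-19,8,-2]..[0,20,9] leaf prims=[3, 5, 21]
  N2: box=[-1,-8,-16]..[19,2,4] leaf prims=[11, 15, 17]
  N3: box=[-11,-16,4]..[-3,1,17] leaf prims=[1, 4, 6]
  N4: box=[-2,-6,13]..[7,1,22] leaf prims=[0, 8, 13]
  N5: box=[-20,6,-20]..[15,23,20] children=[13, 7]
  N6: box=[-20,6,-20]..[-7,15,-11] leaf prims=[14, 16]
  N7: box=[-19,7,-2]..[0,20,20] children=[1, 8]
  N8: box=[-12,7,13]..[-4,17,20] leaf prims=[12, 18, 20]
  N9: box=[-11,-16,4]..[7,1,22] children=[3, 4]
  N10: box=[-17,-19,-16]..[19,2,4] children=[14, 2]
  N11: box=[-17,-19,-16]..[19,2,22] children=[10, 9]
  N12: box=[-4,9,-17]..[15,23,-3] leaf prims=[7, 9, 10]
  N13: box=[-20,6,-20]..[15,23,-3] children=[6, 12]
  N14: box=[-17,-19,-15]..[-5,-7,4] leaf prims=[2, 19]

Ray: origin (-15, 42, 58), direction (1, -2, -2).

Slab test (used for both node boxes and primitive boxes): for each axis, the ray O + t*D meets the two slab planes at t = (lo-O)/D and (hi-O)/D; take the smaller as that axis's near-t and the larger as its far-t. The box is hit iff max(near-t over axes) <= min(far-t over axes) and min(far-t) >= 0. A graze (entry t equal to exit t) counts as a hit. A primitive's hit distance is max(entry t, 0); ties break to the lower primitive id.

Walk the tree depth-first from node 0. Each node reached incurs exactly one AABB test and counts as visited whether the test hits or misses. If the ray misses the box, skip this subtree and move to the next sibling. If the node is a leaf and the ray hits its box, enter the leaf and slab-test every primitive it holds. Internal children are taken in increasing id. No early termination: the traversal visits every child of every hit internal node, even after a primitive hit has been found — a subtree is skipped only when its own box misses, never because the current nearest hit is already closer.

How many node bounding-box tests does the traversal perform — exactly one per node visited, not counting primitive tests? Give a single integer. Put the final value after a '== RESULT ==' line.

Trace the traversal:
N0 x:[-5,34] y:[19/2,61/2] z:[18,39] -> hit [18,61/2], descend [5, 11]
  N5 x:[-5,30] y:[19/2,18] z:[19,39] -> miss, prune
  N11 x:[-2,34] y:[20,61/2] z:[18,37] -> hit [20,61/2], descend [9, 10]
    N9 x:[4,22] y:[41/2,29] z:[18,27] -> hit [41/2,22], descend [3, 4]
      N3 x:[4,12] y:[41/2,29] z:[41/2,27] -> miss, prune
      N4 x:[13,22] y:[41/2,24] z:[18,45/2] -> hit [41/2,22] leaf, test {P0(miss), P8(miss), P13@t=22}
    N10 x:[-2,34] y:[20,61/2] z:[27,37] -> hit [27,61/2], descend [2, 14]
      N2 x:[14,34] y:[20,25] z:[27,37] -> miss, prune
      N14 x:[-2,10] y:[49/2,61/2] z:[27,73/2] -> miss, prune

9 AABB tests over nodes [0, 5, 11, 9, 3, 4, 10, 2, 14]; 1 leaf entered; closest P13.

== RESULT ==
9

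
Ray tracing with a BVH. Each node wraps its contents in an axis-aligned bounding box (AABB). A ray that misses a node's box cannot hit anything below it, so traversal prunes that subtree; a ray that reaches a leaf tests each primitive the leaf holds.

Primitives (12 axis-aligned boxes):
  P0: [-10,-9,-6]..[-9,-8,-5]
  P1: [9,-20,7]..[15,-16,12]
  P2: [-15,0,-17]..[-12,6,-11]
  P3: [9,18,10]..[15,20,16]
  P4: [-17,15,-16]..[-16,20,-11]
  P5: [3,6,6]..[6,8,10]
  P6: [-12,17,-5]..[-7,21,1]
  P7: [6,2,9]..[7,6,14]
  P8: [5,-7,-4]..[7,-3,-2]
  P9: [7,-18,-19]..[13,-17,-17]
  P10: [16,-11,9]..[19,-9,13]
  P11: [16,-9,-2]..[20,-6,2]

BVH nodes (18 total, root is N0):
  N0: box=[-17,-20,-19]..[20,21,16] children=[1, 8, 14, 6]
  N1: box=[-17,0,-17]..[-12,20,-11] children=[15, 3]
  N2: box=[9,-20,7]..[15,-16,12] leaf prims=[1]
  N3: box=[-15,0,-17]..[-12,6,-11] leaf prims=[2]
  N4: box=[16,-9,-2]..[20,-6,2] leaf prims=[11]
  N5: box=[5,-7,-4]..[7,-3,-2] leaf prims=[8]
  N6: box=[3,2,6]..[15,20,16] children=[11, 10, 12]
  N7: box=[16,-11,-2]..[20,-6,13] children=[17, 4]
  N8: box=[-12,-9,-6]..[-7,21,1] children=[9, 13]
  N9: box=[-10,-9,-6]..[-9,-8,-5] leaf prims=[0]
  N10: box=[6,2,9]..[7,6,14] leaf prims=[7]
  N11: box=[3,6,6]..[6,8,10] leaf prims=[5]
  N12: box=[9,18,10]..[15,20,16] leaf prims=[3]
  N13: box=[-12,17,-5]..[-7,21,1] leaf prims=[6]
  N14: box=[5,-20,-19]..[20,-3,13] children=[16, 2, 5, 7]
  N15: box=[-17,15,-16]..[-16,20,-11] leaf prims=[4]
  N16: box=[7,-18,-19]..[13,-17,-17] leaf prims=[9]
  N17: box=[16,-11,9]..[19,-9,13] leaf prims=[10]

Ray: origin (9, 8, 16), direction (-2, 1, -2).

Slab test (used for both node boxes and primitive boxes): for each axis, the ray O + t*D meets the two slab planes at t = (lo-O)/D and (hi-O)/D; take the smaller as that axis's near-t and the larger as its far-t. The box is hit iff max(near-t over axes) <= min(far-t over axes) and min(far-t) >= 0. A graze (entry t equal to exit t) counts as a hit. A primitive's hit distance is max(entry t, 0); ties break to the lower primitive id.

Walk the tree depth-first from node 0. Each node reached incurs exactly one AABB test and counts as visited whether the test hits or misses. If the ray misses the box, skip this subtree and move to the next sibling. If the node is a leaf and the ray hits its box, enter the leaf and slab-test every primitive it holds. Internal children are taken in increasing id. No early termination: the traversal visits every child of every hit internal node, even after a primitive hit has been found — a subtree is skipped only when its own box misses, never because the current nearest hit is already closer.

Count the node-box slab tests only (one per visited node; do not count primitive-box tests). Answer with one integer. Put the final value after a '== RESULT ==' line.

Walk:
N0 x:[-11/2,13] y:[-28,13] z:[0,35/2] -> hit [0,13], descend [1, 6, 8, 14]
  N1 x:[21/2,13] y:[-8,12] z:[27/2,33/2] -> miss, prune
  N6 x:[-3,3] y:[-6,12] z:[0,5] -> hit [0,3], descend [10, 11, 12]
    N10 x:[1,3/2] y:[-6,-2] z:[1,7/2] -> miss, prune
    N11 x:[3/2,3] y:[-2,0] z:[3,5] -> miss, prune
    N12 x:[-3,0] y:[10,12] z:[0,3] -> miss, prune
  N8 x:[8,21/2] y:[-17,13] z:[15/2,11] -> hit [8,21/2], descend [9, 13]
    N9 x:[9,19/2] y:[-17,-16] z:[21/2,11] -> miss, prune
    N13 x:[8,21/2] y:[9,13] z:[15/2,21/2] -> hit [9,21/2] leaf, test {P6@t=9}
  N14 x:[-11/2,2] y:[-28,-11] z:[3/2,35/2] -> miss, prune

Visited [0, 1, 6, 10, 11, 12, 8, 9, 13, 14]. Tests: 10 box, 1 leaf. Nearest: P6.

== RESULT ==
10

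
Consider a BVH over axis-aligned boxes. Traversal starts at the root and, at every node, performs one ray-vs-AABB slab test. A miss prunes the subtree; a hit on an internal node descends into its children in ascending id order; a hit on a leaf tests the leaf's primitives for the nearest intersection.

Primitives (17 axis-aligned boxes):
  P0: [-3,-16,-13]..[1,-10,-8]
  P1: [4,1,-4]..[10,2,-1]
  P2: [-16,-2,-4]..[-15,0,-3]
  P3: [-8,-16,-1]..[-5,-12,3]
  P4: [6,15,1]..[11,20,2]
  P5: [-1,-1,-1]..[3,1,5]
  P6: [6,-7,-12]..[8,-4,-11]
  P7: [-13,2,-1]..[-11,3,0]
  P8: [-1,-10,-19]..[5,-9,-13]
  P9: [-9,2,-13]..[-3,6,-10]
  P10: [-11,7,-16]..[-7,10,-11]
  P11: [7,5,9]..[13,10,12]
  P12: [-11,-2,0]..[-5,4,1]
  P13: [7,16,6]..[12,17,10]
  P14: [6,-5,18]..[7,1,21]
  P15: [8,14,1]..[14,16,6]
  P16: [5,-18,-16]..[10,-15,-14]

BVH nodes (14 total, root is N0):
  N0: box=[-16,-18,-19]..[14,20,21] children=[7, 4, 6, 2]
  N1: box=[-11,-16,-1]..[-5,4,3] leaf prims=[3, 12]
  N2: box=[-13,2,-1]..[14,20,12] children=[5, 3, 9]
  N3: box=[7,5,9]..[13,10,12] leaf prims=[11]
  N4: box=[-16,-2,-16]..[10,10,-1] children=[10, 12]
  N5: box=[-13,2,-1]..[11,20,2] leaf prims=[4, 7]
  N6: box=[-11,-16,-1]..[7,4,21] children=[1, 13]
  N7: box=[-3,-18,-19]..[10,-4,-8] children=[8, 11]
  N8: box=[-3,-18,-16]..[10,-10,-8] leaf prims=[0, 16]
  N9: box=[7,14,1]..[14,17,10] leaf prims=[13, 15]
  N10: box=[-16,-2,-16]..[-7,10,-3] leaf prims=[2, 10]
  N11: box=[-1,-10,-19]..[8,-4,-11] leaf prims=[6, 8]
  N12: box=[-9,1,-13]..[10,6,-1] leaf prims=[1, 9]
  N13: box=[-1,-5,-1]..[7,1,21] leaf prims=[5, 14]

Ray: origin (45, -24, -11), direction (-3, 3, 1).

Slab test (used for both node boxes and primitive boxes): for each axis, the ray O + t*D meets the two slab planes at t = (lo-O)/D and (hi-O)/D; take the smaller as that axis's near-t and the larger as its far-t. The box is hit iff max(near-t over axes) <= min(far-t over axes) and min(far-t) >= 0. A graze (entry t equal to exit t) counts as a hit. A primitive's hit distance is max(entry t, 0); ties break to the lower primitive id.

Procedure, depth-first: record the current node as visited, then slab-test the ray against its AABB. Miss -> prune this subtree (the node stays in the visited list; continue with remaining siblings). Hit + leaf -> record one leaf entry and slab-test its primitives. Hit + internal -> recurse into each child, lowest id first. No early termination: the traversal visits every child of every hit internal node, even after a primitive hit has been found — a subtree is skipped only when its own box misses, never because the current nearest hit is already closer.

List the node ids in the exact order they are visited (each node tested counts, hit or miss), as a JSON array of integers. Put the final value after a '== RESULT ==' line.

Trace the traversal:
N0 x:[31/3,61/3] y:[2,44/3] z:[-8,32] -> hit [31/3,44/3], descend [2, 4, 6, 7]
  N2 x:[31/3,58/3] y:[26/3,44/3] z:[10,23] -> hit [31/3,44/3], descend [3, 5, 9]
    N3 x:[32/3,38/3] y:[29/3,34/3] z:[20,23] -> miss, prune
    N5 x:[34/3,58/3] y:[26/3,44/3] z:[10,13] -> hit [34/3,13] leaf, test {P4@t=13, P7(miss)}
    N9 x:[31/3,38/3] y:[38/3,41/3] z:[12,21] -> hit [38/3,38/3] leaf, test {P13(miss), P15(miss)}
  N4 x:[35/3,61/3] y:[22/3,34/3] z:[-5,10] -> miss, prune
  N6 x:[38/3,56/3] y:[8/3,28/3] z:[10,32] -> miss, prune
  N7 x:[35/3,16] y:[2,20/3] z:[-8,3] -> miss, prune

Summary -> nodes [0, 2, 3, 5, 9, 4, 6, 7]; box-tests=8; leaf-entries=2; first=P4

== RESULT ==
[0, 2, 3, 5, 9, 4, 6, 7]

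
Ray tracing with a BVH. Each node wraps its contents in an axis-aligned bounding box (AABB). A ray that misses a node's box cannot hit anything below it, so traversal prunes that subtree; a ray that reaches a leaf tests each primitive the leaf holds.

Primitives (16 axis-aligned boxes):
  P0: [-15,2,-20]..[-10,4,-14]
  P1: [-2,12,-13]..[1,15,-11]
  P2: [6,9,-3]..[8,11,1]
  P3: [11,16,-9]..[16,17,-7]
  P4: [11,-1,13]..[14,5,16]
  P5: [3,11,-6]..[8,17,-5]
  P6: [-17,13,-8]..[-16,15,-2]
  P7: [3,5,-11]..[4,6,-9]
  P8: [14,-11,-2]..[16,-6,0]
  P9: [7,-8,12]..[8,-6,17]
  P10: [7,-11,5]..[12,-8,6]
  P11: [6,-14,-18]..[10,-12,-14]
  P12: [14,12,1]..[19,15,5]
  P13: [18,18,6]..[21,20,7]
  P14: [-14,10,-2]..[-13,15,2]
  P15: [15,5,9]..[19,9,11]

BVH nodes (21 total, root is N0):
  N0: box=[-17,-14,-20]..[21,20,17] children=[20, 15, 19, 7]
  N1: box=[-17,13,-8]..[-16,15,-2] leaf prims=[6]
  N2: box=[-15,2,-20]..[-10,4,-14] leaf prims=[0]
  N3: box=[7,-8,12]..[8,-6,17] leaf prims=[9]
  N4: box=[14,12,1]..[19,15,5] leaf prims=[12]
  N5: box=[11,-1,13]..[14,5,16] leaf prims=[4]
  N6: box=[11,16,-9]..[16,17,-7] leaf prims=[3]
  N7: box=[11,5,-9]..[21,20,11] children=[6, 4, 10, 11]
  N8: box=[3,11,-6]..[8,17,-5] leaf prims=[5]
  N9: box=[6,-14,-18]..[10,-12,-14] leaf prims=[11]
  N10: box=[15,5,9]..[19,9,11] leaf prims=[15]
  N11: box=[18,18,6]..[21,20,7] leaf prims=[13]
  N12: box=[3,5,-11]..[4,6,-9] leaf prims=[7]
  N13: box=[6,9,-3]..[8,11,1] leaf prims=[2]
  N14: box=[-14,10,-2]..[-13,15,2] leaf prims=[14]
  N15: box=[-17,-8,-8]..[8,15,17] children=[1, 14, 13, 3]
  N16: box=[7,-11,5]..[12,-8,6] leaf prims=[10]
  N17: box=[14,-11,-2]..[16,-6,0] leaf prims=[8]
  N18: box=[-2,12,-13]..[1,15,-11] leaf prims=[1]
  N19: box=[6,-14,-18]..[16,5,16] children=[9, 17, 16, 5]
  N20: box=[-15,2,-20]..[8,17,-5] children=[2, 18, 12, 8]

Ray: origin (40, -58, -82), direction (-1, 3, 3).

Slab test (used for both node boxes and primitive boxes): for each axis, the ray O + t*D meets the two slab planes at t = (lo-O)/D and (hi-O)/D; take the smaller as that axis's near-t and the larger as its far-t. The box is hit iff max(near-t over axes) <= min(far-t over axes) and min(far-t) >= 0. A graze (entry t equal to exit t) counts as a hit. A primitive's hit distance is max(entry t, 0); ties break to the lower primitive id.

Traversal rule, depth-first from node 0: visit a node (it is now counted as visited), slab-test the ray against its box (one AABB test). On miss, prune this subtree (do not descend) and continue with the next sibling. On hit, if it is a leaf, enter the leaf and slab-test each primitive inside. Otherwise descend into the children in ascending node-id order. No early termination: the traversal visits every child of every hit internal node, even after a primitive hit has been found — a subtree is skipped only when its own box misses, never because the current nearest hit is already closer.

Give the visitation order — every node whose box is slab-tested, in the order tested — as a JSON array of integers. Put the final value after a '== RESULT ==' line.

Traverse from the root:
N0 x:[19,57] y:[44/3,26] z:[62/3,33] -> hit [62/3,26], descend [7, 15, 19, 20]
  N7 x:[19,29] y:[21,26] z:[73/3,31] -> hit [73/3,26], descend [4, 6, 10, 11]
    N4 x:[21,26] y:[70/3,73/3] z:[83/3,29] -> miss, prune
    N6 x:[24,29] y:[74/3,25] z:[73/3,25] -> hit [74/3,25] leaf, test {P3@t=74/3}
    N10 x:[21,25] y:[21,67/3] z:[91/3,31] -> miss, prune
    N11 x:[19,22] y:[76/3,26] z:[88/3,89/3] -> miss, prune
  N15 x:[32,57] y:[50/3,73/3] z:[74/3,33] -> miss, prune
  N19 x:[24,34] y:[44/3,21] z:[64/3,98/3] -> miss, prune
  N20 x:[32,55] y:[20,25] z:[62/3,77/3] -> miss, prune

order=[0, 7, 4, 6, 10, 11, 15, 19, 20]  |boxes|=9  |leaves|=1  hit=P3

== RESULT ==
[0, 7, 4, 6, 10, 11, 15, 19, 20]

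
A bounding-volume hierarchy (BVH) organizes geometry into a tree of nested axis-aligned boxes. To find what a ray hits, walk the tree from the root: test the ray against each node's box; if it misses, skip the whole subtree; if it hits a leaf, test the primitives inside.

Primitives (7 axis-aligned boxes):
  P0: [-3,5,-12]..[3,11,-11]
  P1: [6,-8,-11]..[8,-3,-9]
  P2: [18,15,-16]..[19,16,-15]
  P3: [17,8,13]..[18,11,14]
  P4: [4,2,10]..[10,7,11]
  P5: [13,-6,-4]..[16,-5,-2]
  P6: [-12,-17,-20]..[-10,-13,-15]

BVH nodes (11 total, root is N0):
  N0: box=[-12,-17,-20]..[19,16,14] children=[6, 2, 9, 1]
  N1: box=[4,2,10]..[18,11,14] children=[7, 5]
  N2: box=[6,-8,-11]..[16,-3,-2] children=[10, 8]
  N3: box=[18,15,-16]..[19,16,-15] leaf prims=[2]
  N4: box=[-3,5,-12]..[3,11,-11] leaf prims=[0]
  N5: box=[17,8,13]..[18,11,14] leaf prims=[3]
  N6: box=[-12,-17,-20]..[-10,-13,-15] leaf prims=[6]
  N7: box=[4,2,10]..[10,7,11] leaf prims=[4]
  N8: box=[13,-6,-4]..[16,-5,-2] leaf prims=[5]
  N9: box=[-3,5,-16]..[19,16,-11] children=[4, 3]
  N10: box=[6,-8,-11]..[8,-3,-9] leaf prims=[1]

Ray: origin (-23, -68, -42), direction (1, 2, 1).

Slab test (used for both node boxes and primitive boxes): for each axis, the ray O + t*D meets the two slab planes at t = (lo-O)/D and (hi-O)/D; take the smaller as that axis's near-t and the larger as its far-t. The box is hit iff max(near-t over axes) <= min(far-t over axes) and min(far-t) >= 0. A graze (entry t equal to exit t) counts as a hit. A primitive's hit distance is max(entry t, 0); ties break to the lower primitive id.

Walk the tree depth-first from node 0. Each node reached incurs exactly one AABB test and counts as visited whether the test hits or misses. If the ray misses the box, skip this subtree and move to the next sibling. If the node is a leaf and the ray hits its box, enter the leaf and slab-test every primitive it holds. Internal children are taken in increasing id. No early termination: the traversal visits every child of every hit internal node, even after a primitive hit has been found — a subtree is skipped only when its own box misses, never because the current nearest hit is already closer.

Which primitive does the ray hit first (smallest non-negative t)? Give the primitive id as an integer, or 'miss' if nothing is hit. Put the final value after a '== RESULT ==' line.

Traverse from the root:
N0 x:[11,42] y:[51/2,42] z:[22,56] -> hit [51/2,42], descend [1, 2, 6, 9]
  N1 x:[27,41] y:[35,79/2] z:[52,56] -> miss, prune
  N2 x:[29,39] y:[30,65/2] z:[31,40] -> hit [31,65/2], descend [8, 10]
    N8 x:[36,39] y:[31,63/2] z:[38,40] -> miss, prune
    N10 x:[29,31] y:[30,65/2] z:[31,33] -> hit [31,31] leaf, test {P1@t=31}
  N6 x:[11,13] y:[51/2,55/2] z:[22,27] -> miss, prune
  N9 x:[20,42] y:[73/2,42] z:[26,31] -> miss, prune

Visited [0, 1, 2, 8, 10, 6, 9]. Tests: 7 box, 1 leaf. Nearest: P1.

== RESULT ==
1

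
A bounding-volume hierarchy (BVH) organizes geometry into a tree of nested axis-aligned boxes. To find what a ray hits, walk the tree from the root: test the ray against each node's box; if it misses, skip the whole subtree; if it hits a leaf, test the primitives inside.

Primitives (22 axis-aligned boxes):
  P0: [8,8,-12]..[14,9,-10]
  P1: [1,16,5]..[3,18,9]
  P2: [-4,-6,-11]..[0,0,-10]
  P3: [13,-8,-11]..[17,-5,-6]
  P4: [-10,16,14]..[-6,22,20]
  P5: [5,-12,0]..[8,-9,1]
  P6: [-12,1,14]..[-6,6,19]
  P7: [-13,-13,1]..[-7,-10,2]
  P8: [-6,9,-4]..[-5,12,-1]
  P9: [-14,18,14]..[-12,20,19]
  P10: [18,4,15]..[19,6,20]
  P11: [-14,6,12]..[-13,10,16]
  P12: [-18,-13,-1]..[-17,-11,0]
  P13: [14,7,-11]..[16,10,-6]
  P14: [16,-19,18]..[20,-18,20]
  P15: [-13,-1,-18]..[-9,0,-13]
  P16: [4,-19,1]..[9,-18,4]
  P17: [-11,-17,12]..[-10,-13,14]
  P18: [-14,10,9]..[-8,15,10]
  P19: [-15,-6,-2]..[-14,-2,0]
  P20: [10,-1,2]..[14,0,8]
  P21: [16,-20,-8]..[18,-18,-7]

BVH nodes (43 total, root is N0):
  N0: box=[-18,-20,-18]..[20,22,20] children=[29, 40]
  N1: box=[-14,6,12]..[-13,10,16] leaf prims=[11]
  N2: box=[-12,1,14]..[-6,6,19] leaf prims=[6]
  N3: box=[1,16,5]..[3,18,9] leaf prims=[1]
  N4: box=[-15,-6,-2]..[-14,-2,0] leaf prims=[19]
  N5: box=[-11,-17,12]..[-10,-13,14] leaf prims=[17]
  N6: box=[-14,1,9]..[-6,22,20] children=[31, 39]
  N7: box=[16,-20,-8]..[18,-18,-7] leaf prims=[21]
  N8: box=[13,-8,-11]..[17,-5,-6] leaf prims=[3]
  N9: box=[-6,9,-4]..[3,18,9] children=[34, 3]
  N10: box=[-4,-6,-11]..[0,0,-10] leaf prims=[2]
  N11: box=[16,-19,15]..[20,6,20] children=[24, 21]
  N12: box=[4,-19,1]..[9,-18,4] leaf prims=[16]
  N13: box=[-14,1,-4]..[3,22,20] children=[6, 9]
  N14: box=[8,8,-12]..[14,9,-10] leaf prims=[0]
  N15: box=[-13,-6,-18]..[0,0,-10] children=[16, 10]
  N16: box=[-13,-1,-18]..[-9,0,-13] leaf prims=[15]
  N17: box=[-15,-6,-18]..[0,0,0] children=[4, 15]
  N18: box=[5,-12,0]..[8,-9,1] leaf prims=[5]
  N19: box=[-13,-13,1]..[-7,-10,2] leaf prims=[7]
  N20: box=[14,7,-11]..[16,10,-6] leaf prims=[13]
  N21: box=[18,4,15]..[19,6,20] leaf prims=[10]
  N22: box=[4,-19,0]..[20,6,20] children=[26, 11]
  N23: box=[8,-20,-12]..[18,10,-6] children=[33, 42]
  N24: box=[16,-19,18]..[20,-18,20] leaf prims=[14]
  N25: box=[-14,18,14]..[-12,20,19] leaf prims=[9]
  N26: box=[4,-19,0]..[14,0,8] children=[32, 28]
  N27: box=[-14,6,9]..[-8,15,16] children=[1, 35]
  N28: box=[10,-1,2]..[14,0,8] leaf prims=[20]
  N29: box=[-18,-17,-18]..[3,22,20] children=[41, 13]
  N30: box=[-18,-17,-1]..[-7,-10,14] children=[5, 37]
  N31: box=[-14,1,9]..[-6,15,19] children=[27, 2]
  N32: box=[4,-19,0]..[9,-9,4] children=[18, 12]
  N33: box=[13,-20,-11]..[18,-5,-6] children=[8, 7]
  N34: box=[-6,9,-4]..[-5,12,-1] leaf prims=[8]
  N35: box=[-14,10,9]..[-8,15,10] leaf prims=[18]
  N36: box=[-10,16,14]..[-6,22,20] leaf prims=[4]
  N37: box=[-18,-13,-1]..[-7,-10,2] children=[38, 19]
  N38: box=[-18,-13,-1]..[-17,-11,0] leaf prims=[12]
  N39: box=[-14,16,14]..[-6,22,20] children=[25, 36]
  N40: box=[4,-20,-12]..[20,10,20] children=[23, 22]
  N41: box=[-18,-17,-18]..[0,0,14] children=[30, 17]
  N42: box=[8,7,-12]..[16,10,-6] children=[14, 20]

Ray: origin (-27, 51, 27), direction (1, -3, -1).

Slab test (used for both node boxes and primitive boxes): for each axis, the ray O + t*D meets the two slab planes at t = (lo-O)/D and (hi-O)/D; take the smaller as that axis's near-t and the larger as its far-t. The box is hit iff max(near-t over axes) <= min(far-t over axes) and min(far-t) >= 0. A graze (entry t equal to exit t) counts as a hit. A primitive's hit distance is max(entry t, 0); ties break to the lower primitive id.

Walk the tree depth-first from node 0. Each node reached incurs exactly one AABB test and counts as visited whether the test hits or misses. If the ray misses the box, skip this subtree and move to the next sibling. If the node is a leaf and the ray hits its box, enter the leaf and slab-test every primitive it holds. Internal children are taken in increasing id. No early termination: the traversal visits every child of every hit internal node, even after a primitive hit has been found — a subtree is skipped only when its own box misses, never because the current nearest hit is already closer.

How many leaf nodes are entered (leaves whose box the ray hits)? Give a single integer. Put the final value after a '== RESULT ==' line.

Walk:
N0 x:[9,47] y:[29/3,71/3] z:[7,45] -> hit [29/3,71/3], descend [29, 40]
  N29 x:[9,30] y:[29/3,68/3] z:[7,45] -> hit [29/3,68/3], descend [13, 41]
    N13 x:[13,30] y:[29/3,50/3] z:[7,31] -> hit [13,50/3], descend [6, 9]
      N6 x:[13,21] y:[29/3,50/3] z:[7,18] -> hit [13,50/3], descend [31, 39]
        N31 x:[13,21] y:[12,50/3] z:[8,18] -> hit [13,50/3], descend [2, 27]
          N2 x:[15,21] y:[15,50/3] z:[8,13] -> miss, prune
          N27 x:[13,19] y:[12,15] z:[11,18] -> hit [13,15], descend [1, 35]
            N1 x:[13,14] y:[41/3,15] z:[11,15] -> hit [41/3,14] leaf, test {P11@t=41/3}
            N35 x:[13,19] y:[12,41/3] z:[17,18] -> miss, prune
        N39 x:[13,21] y:[29/3,35/3] z:[7,13] -> miss, prune
      N9 x:[21,30] y:[11,14] z:[18,31] -> miss, prune
    N41 x:[9,27] y:[17,68/3] z:[13,45] -> hit [17,68/3], descend [17, 30]
      N17 x:[12,27] y:[17,19] z:[27,45] -> miss, prune
      N30 x:[9,20] y:[61/3,68/3] z:[13,28] -> miss, prune
  N40 x:[31,47] y:[41/3,71/3] z:[7,39] -> miss, prune

15 AABB tests over nodes [0, 29, 13, 6, 31, 2, 27, 1, 35, 39, 9, 41, 17, 30, 40]; 1 leaf entered; closest P11.

== RESULT ==
1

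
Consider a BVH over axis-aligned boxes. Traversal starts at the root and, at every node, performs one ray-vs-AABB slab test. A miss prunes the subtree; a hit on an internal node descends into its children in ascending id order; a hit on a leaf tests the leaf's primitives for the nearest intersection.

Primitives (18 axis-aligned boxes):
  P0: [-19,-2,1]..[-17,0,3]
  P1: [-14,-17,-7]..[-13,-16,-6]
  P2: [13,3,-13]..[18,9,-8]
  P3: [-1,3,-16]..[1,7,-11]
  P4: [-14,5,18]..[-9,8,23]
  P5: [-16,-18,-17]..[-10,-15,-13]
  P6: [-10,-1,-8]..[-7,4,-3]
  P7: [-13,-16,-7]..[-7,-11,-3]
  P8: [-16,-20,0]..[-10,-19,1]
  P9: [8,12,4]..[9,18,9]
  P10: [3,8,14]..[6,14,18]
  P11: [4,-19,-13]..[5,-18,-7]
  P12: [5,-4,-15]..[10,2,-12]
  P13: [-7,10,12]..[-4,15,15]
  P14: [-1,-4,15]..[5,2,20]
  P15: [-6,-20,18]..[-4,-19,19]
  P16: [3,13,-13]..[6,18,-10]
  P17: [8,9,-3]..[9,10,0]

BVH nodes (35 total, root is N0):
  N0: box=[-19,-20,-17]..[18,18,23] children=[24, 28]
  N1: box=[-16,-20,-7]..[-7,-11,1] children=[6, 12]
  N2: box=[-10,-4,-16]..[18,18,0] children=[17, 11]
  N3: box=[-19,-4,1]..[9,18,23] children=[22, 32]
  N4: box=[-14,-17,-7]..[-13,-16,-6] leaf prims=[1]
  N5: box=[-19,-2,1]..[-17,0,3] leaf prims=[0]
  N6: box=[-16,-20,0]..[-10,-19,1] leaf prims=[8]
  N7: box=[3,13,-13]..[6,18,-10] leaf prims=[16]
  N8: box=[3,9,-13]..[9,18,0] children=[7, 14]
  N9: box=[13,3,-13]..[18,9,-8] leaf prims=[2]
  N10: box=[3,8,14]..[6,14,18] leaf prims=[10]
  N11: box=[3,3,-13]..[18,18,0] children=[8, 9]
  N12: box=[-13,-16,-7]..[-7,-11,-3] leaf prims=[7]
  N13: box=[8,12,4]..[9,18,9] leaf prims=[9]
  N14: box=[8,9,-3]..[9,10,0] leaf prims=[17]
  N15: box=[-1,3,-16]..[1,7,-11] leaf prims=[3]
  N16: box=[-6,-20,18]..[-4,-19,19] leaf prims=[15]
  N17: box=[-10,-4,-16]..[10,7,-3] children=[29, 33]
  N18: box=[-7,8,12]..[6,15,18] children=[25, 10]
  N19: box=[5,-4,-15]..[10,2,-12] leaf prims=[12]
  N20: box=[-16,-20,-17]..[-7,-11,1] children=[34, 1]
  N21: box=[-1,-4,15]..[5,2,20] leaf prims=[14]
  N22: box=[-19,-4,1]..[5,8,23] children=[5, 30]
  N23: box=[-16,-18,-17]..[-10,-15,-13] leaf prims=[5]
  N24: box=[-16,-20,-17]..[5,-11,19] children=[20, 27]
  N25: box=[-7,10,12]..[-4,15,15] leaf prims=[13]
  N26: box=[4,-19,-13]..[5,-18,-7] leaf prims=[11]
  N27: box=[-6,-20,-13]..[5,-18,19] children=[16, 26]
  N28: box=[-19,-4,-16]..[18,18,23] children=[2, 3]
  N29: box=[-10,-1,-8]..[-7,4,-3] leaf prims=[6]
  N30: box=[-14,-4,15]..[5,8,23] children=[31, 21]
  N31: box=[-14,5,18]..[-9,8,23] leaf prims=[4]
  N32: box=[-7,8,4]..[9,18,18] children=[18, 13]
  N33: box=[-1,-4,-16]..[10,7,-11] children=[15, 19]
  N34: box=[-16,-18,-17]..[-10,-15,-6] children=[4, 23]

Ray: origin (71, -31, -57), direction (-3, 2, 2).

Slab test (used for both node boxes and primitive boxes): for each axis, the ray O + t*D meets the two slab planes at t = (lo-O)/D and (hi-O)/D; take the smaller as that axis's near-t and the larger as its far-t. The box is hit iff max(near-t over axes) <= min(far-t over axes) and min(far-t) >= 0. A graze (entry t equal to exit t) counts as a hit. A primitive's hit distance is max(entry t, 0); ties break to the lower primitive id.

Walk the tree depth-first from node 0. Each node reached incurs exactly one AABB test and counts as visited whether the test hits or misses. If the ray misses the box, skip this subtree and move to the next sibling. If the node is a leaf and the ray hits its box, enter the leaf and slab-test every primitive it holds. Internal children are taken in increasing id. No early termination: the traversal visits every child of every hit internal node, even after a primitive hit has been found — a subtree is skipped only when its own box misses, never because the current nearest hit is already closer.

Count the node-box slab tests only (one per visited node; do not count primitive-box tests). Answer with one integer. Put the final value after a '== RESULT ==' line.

Traverse from the root:
N0 x:[53/3,30] y:[11/2,49/2] z:[20,40] -> hit [20,49/2], descend [24, 28]
  N24 x:[22,29] y:[11/2,10] z:[20,38] -> miss, prune
  N28 x:[53/3,30] y:[27/2,49/2] z:[41/2,40] -> hit [41/2,49/2], descend [2, 3]
    N2 x:[53/3,27] y:[27/2,49/2] z:[41/2,57/2] -> hit [41/2,49/2], descend [11, 17]
      N11 x:[53/3,68/3] y:[17,49/2] z:[22,57/2] -> hit [22,68/3], descend [8, 9]
        N8 x:[62/3,68/3] y:[20,49/2] z:[22,57/2] -> hit [22,68/3], descend [7, 14]
          N7 x:[65/3,68/3] y:[22,49/2] z:[22,47/2] -> hit [22,68/3] leaf, test {P16@t=22}
          N14 x:[62/3,21] y:[20,41/2] z:[27,57/2] -> miss, prune
        N9 x:[53/3,58/3] y:[17,20] z:[22,49/2] -> miss, prune
      N17 x:[61/3,27] y:[27/2,19] z:[41/2,27] -> miss, prune
    N3 x:[62/3,30] y:[27/2,49/2] z:[29,40] -> miss, prune

11 AABB tests over nodes [0, 24, 28, 2, 11, 8, 7, 14, 9, 17, 3]; 1 leaf entered; closest P16.

== RESULT ==
11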